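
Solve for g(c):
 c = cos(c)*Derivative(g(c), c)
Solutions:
 g(c) = C1 + Integral(c/cos(c), c)


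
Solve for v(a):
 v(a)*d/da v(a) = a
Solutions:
 v(a) = -sqrt(C1 + a^2)
 v(a) = sqrt(C1 + a^2)


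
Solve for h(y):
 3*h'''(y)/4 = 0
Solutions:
 h(y) = C1 + C2*y + C3*y^2


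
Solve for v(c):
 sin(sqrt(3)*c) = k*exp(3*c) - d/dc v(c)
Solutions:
 v(c) = C1 + k*exp(3*c)/3 + sqrt(3)*cos(sqrt(3)*c)/3


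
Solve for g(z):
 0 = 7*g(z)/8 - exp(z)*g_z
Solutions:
 g(z) = C1*exp(-7*exp(-z)/8)


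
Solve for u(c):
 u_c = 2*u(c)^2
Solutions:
 u(c) = -1/(C1 + 2*c)


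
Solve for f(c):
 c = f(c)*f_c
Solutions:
 f(c) = -sqrt(C1 + c^2)
 f(c) = sqrt(C1 + c^2)


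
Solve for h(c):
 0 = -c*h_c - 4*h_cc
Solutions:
 h(c) = C1 + C2*erf(sqrt(2)*c/4)


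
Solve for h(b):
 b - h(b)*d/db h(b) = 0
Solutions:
 h(b) = -sqrt(C1 + b^2)
 h(b) = sqrt(C1 + b^2)


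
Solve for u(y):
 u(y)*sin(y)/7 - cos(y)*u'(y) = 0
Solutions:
 u(y) = C1/cos(y)^(1/7)


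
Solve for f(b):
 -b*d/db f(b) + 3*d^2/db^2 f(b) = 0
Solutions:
 f(b) = C1 + C2*erfi(sqrt(6)*b/6)


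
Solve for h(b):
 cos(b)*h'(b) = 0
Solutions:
 h(b) = C1


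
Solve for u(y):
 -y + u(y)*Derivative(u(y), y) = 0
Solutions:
 u(y) = -sqrt(C1 + y^2)
 u(y) = sqrt(C1 + y^2)


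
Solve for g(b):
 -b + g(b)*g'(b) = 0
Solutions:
 g(b) = -sqrt(C1 + b^2)
 g(b) = sqrt(C1 + b^2)


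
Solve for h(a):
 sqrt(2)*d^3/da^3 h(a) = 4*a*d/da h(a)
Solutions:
 h(a) = C1 + Integral(C2*airyai(sqrt(2)*a) + C3*airybi(sqrt(2)*a), a)


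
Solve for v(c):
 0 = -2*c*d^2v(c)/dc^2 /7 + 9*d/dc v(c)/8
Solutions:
 v(c) = C1 + C2*c^(79/16)


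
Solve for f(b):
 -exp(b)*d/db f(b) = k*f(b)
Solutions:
 f(b) = C1*exp(k*exp(-b))


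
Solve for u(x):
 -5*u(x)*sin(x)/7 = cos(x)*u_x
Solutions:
 u(x) = C1*cos(x)^(5/7)


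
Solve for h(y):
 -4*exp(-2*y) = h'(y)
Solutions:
 h(y) = C1 + 2*exp(-2*y)


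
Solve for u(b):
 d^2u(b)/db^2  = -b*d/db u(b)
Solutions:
 u(b) = C1 + C2*erf(sqrt(2)*b/2)


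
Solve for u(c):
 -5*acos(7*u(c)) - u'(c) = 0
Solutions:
 Integral(1/acos(7*_y), (_y, u(c))) = C1 - 5*c


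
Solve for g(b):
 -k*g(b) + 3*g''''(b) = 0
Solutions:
 g(b) = C1*exp(-3^(3/4)*b*k^(1/4)/3) + C2*exp(3^(3/4)*b*k^(1/4)/3) + C3*exp(-3^(3/4)*I*b*k^(1/4)/3) + C4*exp(3^(3/4)*I*b*k^(1/4)/3)


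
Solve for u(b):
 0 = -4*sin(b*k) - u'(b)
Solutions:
 u(b) = C1 + 4*cos(b*k)/k


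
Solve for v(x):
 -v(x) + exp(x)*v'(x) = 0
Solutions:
 v(x) = C1*exp(-exp(-x))


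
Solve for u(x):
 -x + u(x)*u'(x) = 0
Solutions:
 u(x) = -sqrt(C1 + x^2)
 u(x) = sqrt(C1 + x^2)


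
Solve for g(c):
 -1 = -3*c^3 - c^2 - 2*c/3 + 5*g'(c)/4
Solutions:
 g(c) = C1 + 3*c^4/5 + 4*c^3/15 + 4*c^2/15 - 4*c/5


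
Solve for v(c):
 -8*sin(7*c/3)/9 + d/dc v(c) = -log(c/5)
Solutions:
 v(c) = C1 - c*log(c) + c + c*log(5) - 8*cos(7*c/3)/21


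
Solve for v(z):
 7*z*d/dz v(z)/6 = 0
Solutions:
 v(z) = C1


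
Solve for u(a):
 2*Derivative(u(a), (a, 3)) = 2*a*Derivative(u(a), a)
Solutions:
 u(a) = C1 + Integral(C2*airyai(a) + C3*airybi(a), a)


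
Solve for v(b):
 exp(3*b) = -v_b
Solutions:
 v(b) = C1 - exp(3*b)/3


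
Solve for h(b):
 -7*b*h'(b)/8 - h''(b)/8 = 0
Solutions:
 h(b) = C1 + C2*erf(sqrt(14)*b/2)


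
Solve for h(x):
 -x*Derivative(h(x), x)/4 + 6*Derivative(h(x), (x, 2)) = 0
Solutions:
 h(x) = C1 + C2*erfi(sqrt(3)*x/12)


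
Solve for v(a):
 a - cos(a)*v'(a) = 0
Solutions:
 v(a) = C1 + Integral(a/cos(a), a)


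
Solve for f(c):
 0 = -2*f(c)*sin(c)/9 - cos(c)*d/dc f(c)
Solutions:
 f(c) = C1*cos(c)^(2/9)


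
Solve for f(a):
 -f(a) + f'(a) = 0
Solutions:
 f(a) = C1*exp(a)


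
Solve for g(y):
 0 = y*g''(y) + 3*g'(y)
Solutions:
 g(y) = C1 + C2/y^2


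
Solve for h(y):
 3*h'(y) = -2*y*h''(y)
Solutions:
 h(y) = C1 + C2/sqrt(y)


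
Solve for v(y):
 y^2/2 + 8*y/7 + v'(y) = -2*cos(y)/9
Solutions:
 v(y) = C1 - y^3/6 - 4*y^2/7 - 2*sin(y)/9


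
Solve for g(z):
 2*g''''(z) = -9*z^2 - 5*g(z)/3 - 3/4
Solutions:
 g(z) = -27*z^2/5 + (C1*sin(10^(1/4)*3^(3/4)*z/6) + C2*cos(10^(1/4)*3^(3/4)*z/6))*exp(-10^(1/4)*3^(3/4)*z/6) + (C3*sin(10^(1/4)*3^(3/4)*z/6) + C4*cos(10^(1/4)*3^(3/4)*z/6))*exp(10^(1/4)*3^(3/4)*z/6) - 9/20


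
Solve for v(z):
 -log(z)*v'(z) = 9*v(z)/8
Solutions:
 v(z) = C1*exp(-9*li(z)/8)


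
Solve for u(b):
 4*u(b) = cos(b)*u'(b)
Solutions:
 u(b) = C1*(sin(b)^2 + 2*sin(b) + 1)/(sin(b)^2 - 2*sin(b) + 1)


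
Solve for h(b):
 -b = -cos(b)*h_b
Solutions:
 h(b) = C1 + Integral(b/cos(b), b)


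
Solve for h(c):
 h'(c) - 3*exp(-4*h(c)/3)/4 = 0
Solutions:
 h(c) = 3*log(-I*(C1 + c)^(1/4))
 h(c) = 3*log(I*(C1 + c)^(1/4))
 h(c) = 3*log(-(C1 + c)^(1/4))
 h(c) = 3*log(C1 + c)/4


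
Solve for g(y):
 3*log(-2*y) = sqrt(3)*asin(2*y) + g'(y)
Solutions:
 g(y) = C1 + 3*y*log(-y) - 3*y + 3*y*log(2) - sqrt(3)*(y*asin(2*y) + sqrt(1 - 4*y^2)/2)


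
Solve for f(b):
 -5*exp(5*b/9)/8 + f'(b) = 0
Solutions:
 f(b) = C1 + 9*exp(5*b/9)/8


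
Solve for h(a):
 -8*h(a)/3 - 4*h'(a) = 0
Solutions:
 h(a) = C1*exp(-2*a/3)


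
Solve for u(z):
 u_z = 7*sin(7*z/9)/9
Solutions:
 u(z) = C1 - cos(7*z/9)


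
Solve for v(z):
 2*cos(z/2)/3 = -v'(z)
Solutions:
 v(z) = C1 - 4*sin(z/2)/3


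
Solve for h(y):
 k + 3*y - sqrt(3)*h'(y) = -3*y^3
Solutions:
 h(y) = C1 + sqrt(3)*k*y/3 + sqrt(3)*y^4/4 + sqrt(3)*y^2/2


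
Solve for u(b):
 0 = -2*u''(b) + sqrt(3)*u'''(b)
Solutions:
 u(b) = C1 + C2*b + C3*exp(2*sqrt(3)*b/3)


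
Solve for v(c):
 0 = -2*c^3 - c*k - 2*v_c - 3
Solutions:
 v(c) = C1 - c^4/4 - c^2*k/4 - 3*c/2


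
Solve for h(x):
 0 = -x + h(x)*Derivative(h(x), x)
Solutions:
 h(x) = -sqrt(C1 + x^2)
 h(x) = sqrt(C1 + x^2)


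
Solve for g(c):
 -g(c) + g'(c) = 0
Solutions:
 g(c) = C1*exp(c)


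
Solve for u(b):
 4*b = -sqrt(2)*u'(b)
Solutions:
 u(b) = C1 - sqrt(2)*b^2


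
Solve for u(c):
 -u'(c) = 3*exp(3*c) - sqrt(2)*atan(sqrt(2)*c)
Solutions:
 u(c) = C1 + sqrt(2)*(c*atan(sqrt(2)*c) - sqrt(2)*log(2*c^2 + 1)/4) - exp(3*c)


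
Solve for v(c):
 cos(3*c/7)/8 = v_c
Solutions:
 v(c) = C1 + 7*sin(3*c/7)/24


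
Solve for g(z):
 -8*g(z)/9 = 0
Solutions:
 g(z) = 0


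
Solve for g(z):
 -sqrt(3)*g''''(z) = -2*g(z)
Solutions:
 g(z) = C1*exp(-2^(1/4)*3^(7/8)*z/3) + C2*exp(2^(1/4)*3^(7/8)*z/3) + C3*sin(2^(1/4)*3^(7/8)*z/3) + C4*cos(2^(1/4)*3^(7/8)*z/3)


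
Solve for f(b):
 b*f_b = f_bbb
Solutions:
 f(b) = C1 + Integral(C2*airyai(b) + C3*airybi(b), b)


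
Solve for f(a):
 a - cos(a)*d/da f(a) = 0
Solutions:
 f(a) = C1 + Integral(a/cos(a), a)


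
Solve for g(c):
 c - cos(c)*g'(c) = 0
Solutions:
 g(c) = C1 + Integral(c/cos(c), c)


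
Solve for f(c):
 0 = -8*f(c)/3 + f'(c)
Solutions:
 f(c) = C1*exp(8*c/3)


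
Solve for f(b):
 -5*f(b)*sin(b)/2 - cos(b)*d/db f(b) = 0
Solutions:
 f(b) = C1*cos(b)^(5/2)


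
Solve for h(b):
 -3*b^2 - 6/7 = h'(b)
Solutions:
 h(b) = C1 - b^3 - 6*b/7


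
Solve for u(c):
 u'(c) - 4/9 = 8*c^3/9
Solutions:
 u(c) = C1 + 2*c^4/9 + 4*c/9


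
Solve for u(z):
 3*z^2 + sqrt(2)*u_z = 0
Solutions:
 u(z) = C1 - sqrt(2)*z^3/2


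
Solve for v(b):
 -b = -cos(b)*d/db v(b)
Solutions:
 v(b) = C1 + Integral(b/cos(b), b)


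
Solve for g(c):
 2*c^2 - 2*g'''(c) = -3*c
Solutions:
 g(c) = C1 + C2*c + C3*c^2 + c^5/60 + c^4/16


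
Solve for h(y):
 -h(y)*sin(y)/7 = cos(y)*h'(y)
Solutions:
 h(y) = C1*cos(y)^(1/7)


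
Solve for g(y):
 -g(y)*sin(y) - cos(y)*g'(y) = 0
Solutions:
 g(y) = C1*cos(y)


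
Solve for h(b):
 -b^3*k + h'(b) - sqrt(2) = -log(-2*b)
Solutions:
 h(b) = C1 + b^4*k/4 - b*log(-b) + b*(-log(2) + 1 + sqrt(2))


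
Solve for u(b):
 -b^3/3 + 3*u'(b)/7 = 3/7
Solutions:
 u(b) = C1 + 7*b^4/36 + b


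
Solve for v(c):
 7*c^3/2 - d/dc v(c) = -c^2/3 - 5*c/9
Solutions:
 v(c) = C1 + 7*c^4/8 + c^3/9 + 5*c^2/18


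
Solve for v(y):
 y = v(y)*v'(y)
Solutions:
 v(y) = -sqrt(C1 + y^2)
 v(y) = sqrt(C1 + y^2)


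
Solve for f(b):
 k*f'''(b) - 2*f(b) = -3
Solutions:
 f(b) = C1*exp(2^(1/3)*b*(1/k)^(1/3)) + C2*exp(2^(1/3)*b*(-1 + sqrt(3)*I)*(1/k)^(1/3)/2) + C3*exp(-2^(1/3)*b*(1 + sqrt(3)*I)*(1/k)^(1/3)/2) + 3/2


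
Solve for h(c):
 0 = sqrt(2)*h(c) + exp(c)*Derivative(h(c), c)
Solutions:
 h(c) = C1*exp(sqrt(2)*exp(-c))


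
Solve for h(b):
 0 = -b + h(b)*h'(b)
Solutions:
 h(b) = -sqrt(C1 + b^2)
 h(b) = sqrt(C1 + b^2)


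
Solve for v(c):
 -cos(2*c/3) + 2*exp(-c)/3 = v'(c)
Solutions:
 v(c) = C1 - 3*sin(2*c/3)/2 - 2*exp(-c)/3


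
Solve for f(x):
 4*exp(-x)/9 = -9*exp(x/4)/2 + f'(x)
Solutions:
 f(x) = C1 + 18*exp(x/4) - 4*exp(-x)/9


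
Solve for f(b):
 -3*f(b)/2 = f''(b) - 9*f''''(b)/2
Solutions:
 f(b) = C1*exp(-b*sqrt(1 + 2*sqrt(7))/3) + C2*exp(b*sqrt(1 + 2*sqrt(7))/3) + C3*sin(b*sqrt(-1 + 2*sqrt(7))/3) + C4*cos(b*sqrt(-1 + 2*sqrt(7))/3)


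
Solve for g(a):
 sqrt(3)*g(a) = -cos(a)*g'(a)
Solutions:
 g(a) = C1*(sin(a) - 1)^(sqrt(3)/2)/(sin(a) + 1)^(sqrt(3)/2)


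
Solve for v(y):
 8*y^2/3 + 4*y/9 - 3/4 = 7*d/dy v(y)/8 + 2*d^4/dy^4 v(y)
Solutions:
 v(y) = C1 + C4*exp(-2^(2/3)*7^(1/3)*y/4) + 64*y^3/63 + 16*y^2/63 - 6*y/7 + (C2*sin(2^(2/3)*sqrt(3)*7^(1/3)*y/8) + C3*cos(2^(2/3)*sqrt(3)*7^(1/3)*y/8))*exp(2^(2/3)*7^(1/3)*y/8)


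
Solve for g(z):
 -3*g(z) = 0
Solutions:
 g(z) = 0


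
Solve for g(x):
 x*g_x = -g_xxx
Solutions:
 g(x) = C1 + Integral(C2*airyai(-x) + C3*airybi(-x), x)


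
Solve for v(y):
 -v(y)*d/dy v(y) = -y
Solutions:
 v(y) = -sqrt(C1 + y^2)
 v(y) = sqrt(C1 + y^2)


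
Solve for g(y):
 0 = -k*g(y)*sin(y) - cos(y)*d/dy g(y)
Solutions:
 g(y) = C1*exp(k*log(cos(y)))


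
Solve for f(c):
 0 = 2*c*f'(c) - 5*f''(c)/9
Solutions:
 f(c) = C1 + C2*erfi(3*sqrt(5)*c/5)


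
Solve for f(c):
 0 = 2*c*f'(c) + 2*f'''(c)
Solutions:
 f(c) = C1 + Integral(C2*airyai(-c) + C3*airybi(-c), c)


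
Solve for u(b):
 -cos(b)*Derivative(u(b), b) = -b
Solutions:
 u(b) = C1 + Integral(b/cos(b), b)


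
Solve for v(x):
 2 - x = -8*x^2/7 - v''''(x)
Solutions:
 v(x) = C1 + C2*x + C3*x^2 + C4*x^3 - x^6/315 + x^5/120 - x^4/12


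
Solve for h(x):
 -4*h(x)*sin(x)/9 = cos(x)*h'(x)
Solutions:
 h(x) = C1*cos(x)^(4/9)


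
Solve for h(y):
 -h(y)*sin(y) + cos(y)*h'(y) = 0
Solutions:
 h(y) = C1/cos(y)


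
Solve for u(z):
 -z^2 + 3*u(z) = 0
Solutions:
 u(z) = z^2/3


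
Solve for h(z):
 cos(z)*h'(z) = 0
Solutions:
 h(z) = C1


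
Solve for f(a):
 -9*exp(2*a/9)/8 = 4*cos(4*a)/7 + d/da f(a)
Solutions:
 f(a) = C1 - 81*exp(2*a/9)/16 - sin(4*a)/7


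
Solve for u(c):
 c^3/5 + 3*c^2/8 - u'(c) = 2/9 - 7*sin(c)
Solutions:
 u(c) = C1 + c^4/20 + c^3/8 - 2*c/9 - 7*cos(c)


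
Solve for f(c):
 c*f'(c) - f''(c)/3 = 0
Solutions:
 f(c) = C1 + C2*erfi(sqrt(6)*c/2)


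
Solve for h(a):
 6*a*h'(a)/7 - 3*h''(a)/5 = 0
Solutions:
 h(a) = C1 + C2*erfi(sqrt(35)*a/7)


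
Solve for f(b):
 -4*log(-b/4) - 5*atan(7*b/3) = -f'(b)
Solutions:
 f(b) = C1 + 4*b*log(-b) + 5*b*atan(7*b/3) - 8*b*log(2) - 4*b - 15*log(49*b^2 + 9)/14


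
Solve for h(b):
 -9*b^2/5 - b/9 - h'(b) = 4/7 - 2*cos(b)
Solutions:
 h(b) = C1 - 3*b^3/5 - b^2/18 - 4*b/7 + 2*sin(b)


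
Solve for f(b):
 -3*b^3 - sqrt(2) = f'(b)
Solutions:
 f(b) = C1 - 3*b^4/4 - sqrt(2)*b


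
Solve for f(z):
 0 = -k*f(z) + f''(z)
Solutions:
 f(z) = C1*exp(-sqrt(k)*z) + C2*exp(sqrt(k)*z)


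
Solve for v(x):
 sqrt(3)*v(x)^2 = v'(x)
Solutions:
 v(x) = -1/(C1 + sqrt(3)*x)


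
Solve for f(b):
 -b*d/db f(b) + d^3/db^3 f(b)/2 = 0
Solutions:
 f(b) = C1 + Integral(C2*airyai(2^(1/3)*b) + C3*airybi(2^(1/3)*b), b)


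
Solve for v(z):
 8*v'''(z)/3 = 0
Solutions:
 v(z) = C1 + C2*z + C3*z^2


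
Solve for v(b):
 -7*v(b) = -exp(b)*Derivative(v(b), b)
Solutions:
 v(b) = C1*exp(-7*exp(-b))


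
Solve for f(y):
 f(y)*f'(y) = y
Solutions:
 f(y) = -sqrt(C1 + y^2)
 f(y) = sqrt(C1 + y^2)


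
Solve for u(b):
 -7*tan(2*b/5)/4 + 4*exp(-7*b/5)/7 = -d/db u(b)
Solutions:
 u(b) = C1 + 35*log(tan(2*b/5)^2 + 1)/16 + 20*exp(-7*b/5)/49


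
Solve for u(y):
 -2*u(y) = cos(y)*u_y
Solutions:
 u(y) = C1*(sin(y) - 1)/(sin(y) + 1)


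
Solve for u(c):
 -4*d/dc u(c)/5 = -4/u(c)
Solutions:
 u(c) = -sqrt(C1 + 10*c)
 u(c) = sqrt(C1 + 10*c)


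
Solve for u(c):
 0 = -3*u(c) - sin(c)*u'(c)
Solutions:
 u(c) = C1*(cos(c) + 1)^(3/2)/(cos(c) - 1)^(3/2)


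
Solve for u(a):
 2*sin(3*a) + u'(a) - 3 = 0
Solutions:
 u(a) = C1 + 3*a + 2*cos(3*a)/3


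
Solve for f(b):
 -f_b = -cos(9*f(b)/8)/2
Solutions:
 -b/2 - 4*log(sin(9*f(b)/8) - 1)/9 + 4*log(sin(9*f(b)/8) + 1)/9 = C1


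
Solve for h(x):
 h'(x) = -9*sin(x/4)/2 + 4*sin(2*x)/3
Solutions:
 h(x) = C1 + 18*cos(x/4) - 2*cos(2*x)/3


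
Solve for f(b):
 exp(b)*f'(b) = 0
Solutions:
 f(b) = C1


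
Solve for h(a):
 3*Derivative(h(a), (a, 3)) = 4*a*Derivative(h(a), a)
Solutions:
 h(a) = C1 + Integral(C2*airyai(6^(2/3)*a/3) + C3*airybi(6^(2/3)*a/3), a)


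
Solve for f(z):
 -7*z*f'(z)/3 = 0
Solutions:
 f(z) = C1


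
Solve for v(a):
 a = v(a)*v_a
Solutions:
 v(a) = -sqrt(C1 + a^2)
 v(a) = sqrt(C1 + a^2)


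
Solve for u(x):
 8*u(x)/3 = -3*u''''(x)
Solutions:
 u(x) = (C1*sin(2^(1/4)*sqrt(3)*x/3) + C2*cos(2^(1/4)*sqrt(3)*x/3))*exp(-2^(1/4)*sqrt(3)*x/3) + (C3*sin(2^(1/4)*sqrt(3)*x/3) + C4*cos(2^(1/4)*sqrt(3)*x/3))*exp(2^(1/4)*sqrt(3)*x/3)


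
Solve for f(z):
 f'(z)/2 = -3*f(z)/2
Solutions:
 f(z) = C1*exp(-3*z)


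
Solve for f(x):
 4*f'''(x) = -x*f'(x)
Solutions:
 f(x) = C1 + Integral(C2*airyai(-2^(1/3)*x/2) + C3*airybi(-2^(1/3)*x/2), x)


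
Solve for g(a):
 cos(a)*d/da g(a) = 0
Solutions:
 g(a) = C1


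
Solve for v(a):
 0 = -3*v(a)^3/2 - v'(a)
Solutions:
 v(a) = -sqrt(-1/(C1 - 3*a))
 v(a) = sqrt(-1/(C1 - 3*a))


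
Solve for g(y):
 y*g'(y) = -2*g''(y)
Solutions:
 g(y) = C1 + C2*erf(y/2)


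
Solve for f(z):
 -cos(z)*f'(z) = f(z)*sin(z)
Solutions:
 f(z) = C1*cos(z)


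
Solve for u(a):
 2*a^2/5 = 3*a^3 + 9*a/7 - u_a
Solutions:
 u(a) = C1 + 3*a^4/4 - 2*a^3/15 + 9*a^2/14


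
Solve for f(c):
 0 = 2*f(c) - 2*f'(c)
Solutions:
 f(c) = C1*exp(c)


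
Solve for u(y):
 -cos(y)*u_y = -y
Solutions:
 u(y) = C1 + Integral(y/cos(y), y)


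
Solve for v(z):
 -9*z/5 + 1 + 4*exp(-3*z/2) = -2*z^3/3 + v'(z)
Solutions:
 v(z) = C1 + z^4/6 - 9*z^2/10 + z - 8*exp(-3*z/2)/3


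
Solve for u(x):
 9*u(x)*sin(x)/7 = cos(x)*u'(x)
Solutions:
 u(x) = C1/cos(x)^(9/7)


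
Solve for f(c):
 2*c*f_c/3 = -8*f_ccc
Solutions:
 f(c) = C1 + Integral(C2*airyai(-18^(1/3)*c/6) + C3*airybi(-18^(1/3)*c/6), c)


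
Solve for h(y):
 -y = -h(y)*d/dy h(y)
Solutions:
 h(y) = -sqrt(C1 + y^2)
 h(y) = sqrt(C1 + y^2)


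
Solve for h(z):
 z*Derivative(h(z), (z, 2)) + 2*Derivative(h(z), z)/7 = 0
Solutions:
 h(z) = C1 + C2*z^(5/7)


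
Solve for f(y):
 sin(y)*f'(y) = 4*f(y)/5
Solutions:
 f(y) = C1*(cos(y) - 1)^(2/5)/(cos(y) + 1)^(2/5)


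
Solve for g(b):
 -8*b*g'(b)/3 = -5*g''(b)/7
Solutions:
 g(b) = C1 + C2*erfi(2*sqrt(105)*b/15)


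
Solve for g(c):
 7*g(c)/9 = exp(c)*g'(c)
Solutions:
 g(c) = C1*exp(-7*exp(-c)/9)


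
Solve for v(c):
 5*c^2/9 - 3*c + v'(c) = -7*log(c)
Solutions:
 v(c) = C1 - 5*c^3/27 + 3*c^2/2 - 7*c*log(c) + 7*c


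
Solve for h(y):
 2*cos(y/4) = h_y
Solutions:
 h(y) = C1 + 8*sin(y/4)


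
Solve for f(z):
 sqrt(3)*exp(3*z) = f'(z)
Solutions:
 f(z) = C1 + sqrt(3)*exp(3*z)/3


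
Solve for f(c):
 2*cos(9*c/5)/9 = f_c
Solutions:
 f(c) = C1 + 10*sin(9*c/5)/81


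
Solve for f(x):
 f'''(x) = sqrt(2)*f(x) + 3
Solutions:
 f(x) = C3*exp(2^(1/6)*x) + (C1*sin(2^(1/6)*sqrt(3)*x/2) + C2*cos(2^(1/6)*sqrt(3)*x/2))*exp(-2^(1/6)*x/2) - 3*sqrt(2)/2


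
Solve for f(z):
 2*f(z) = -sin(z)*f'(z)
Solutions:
 f(z) = C1*(cos(z) + 1)/(cos(z) - 1)


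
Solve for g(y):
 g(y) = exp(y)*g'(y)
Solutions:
 g(y) = C1*exp(-exp(-y))


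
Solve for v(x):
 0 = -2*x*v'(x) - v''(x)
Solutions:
 v(x) = C1 + C2*erf(x)


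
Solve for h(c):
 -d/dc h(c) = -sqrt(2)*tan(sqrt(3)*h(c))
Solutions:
 h(c) = sqrt(3)*(pi - asin(C1*exp(sqrt(6)*c)))/3
 h(c) = sqrt(3)*asin(C1*exp(sqrt(6)*c))/3


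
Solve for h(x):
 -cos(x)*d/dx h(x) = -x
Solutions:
 h(x) = C1 + Integral(x/cos(x), x)


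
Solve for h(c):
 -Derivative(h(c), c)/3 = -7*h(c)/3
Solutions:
 h(c) = C1*exp(7*c)


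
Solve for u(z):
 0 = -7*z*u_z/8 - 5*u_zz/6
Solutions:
 u(z) = C1 + C2*erf(sqrt(210)*z/20)


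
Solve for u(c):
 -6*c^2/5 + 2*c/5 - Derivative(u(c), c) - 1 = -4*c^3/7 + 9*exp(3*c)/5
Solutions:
 u(c) = C1 + c^4/7 - 2*c^3/5 + c^2/5 - c - 3*exp(3*c)/5


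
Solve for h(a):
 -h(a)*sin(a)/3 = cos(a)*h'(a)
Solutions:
 h(a) = C1*cos(a)^(1/3)


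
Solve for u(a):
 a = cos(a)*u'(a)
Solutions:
 u(a) = C1 + Integral(a/cos(a), a)


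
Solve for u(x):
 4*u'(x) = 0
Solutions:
 u(x) = C1


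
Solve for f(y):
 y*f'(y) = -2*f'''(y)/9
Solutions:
 f(y) = C1 + Integral(C2*airyai(-6^(2/3)*y/2) + C3*airybi(-6^(2/3)*y/2), y)


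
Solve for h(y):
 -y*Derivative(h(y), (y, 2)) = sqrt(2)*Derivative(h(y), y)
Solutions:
 h(y) = C1 + C2*y^(1 - sqrt(2))


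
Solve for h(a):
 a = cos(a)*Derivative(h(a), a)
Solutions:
 h(a) = C1 + Integral(a/cos(a), a)


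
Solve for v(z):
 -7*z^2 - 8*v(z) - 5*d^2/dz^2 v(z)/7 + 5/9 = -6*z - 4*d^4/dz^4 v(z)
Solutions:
 v(z) = C1*exp(-sqrt(14)*z*sqrt(5 + sqrt(6297))/28) + C2*exp(sqrt(14)*z*sqrt(5 + sqrt(6297))/28) + C3*sin(sqrt(14)*z*sqrt(-5 + sqrt(6297))/28) + C4*cos(sqrt(14)*z*sqrt(-5 + sqrt(6297))/28) - 7*z^2/8 + 3*z/4 + 65/288


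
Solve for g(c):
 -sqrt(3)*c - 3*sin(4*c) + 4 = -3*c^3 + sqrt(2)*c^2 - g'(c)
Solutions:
 g(c) = C1 - 3*c^4/4 + sqrt(2)*c^3/3 + sqrt(3)*c^2/2 - 4*c - 3*cos(4*c)/4


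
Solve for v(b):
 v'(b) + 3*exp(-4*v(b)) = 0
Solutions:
 v(b) = log(-I*(C1 - 12*b)^(1/4))
 v(b) = log(I*(C1 - 12*b)^(1/4))
 v(b) = log(-(C1 - 12*b)^(1/4))
 v(b) = log(C1 - 12*b)/4


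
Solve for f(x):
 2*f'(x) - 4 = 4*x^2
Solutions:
 f(x) = C1 + 2*x^3/3 + 2*x


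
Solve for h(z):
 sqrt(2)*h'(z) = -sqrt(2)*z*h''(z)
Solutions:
 h(z) = C1 + C2*log(z)


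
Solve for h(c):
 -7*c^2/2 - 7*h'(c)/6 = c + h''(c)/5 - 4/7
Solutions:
 h(c) = C1 + C2*exp(-35*c/6) - c^3 + 3*c^2/35 + 564*c/1225


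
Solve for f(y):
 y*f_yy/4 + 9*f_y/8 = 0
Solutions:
 f(y) = C1 + C2/y^(7/2)


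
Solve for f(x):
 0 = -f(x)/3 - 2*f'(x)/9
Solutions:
 f(x) = C1*exp(-3*x/2)


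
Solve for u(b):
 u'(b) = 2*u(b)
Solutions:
 u(b) = C1*exp(2*b)


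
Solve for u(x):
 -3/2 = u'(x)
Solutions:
 u(x) = C1 - 3*x/2


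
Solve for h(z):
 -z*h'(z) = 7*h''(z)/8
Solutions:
 h(z) = C1 + C2*erf(2*sqrt(7)*z/7)


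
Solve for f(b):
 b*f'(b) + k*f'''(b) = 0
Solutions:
 f(b) = C1 + Integral(C2*airyai(b*(-1/k)^(1/3)) + C3*airybi(b*(-1/k)^(1/3)), b)


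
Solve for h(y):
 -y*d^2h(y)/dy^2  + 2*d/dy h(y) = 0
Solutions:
 h(y) = C1 + C2*y^3


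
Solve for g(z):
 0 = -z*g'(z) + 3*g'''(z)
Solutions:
 g(z) = C1 + Integral(C2*airyai(3^(2/3)*z/3) + C3*airybi(3^(2/3)*z/3), z)


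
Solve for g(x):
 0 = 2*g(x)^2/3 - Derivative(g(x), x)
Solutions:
 g(x) = -3/(C1 + 2*x)


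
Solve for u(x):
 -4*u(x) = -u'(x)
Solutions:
 u(x) = C1*exp(4*x)


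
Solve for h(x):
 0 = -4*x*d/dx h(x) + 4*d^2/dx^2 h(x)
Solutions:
 h(x) = C1 + C2*erfi(sqrt(2)*x/2)


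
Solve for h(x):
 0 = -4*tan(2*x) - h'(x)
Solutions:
 h(x) = C1 + 2*log(cos(2*x))


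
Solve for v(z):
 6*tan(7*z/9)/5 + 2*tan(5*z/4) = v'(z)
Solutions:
 v(z) = C1 - 54*log(cos(7*z/9))/35 - 8*log(cos(5*z/4))/5


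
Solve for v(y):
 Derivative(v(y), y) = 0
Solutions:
 v(y) = C1


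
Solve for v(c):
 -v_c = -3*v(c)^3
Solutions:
 v(c) = -sqrt(2)*sqrt(-1/(C1 + 3*c))/2
 v(c) = sqrt(2)*sqrt(-1/(C1 + 3*c))/2


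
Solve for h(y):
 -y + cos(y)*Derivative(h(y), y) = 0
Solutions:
 h(y) = C1 + Integral(y/cos(y), y)


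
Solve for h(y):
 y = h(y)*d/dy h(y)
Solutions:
 h(y) = -sqrt(C1 + y^2)
 h(y) = sqrt(C1 + y^2)


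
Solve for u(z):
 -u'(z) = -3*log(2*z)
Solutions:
 u(z) = C1 + 3*z*log(z) - 3*z + z*log(8)


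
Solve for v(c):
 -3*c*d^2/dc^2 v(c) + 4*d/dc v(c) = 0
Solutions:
 v(c) = C1 + C2*c^(7/3)


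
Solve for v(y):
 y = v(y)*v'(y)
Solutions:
 v(y) = -sqrt(C1 + y^2)
 v(y) = sqrt(C1 + y^2)


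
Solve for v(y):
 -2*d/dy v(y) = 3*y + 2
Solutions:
 v(y) = C1 - 3*y^2/4 - y


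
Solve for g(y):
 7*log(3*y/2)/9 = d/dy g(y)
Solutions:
 g(y) = C1 + 7*y*log(y)/9 - 7*y/9 - 7*y*log(2)/9 + 7*y*log(3)/9


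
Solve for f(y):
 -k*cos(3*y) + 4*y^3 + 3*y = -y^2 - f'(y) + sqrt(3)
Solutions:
 f(y) = C1 + k*sin(3*y)/3 - y^4 - y^3/3 - 3*y^2/2 + sqrt(3)*y


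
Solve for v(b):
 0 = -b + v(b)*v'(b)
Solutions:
 v(b) = -sqrt(C1 + b^2)
 v(b) = sqrt(C1 + b^2)


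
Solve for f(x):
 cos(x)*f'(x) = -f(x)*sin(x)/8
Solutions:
 f(x) = C1*cos(x)^(1/8)


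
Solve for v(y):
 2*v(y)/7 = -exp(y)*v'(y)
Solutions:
 v(y) = C1*exp(2*exp(-y)/7)


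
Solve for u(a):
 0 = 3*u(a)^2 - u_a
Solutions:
 u(a) = -1/(C1 + 3*a)


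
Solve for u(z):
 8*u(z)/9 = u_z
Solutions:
 u(z) = C1*exp(8*z/9)


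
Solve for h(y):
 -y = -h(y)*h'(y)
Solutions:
 h(y) = -sqrt(C1 + y^2)
 h(y) = sqrt(C1 + y^2)


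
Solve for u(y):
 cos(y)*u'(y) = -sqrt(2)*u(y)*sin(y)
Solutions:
 u(y) = C1*cos(y)^(sqrt(2))


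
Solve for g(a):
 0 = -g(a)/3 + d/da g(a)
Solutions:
 g(a) = C1*exp(a/3)


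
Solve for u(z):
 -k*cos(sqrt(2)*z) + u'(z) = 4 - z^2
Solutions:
 u(z) = C1 + sqrt(2)*k*sin(sqrt(2)*z)/2 - z^3/3 + 4*z


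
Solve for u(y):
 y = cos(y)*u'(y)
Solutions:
 u(y) = C1 + Integral(y/cos(y), y)


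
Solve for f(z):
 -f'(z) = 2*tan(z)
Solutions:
 f(z) = C1 + 2*log(cos(z))


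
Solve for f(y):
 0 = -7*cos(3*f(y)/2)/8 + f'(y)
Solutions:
 -7*y/8 - log(sin(3*f(y)/2) - 1)/3 + log(sin(3*f(y)/2) + 1)/3 = C1


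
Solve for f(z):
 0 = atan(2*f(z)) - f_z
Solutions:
 Integral(1/atan(2*_y), (_y, f(z))) = C1 + z


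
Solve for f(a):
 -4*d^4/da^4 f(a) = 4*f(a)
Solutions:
 f(a) = (C1*sin(sqrt(2)*a/2) + C2*cos(sqrt(2)*a/2))*exp(-sqrt(2)*a/2) + (C3*sin(sqrt(2)*a/2) + C4*cos(sqrt(2)*a/2))*exp(sqrt(2)*a/2)


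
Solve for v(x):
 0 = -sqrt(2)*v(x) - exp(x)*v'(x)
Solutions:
 v(x) = C1*exp(sqrt(2)*exp(-x))


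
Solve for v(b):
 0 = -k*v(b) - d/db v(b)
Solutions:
 v(b) = C1*exp(-b*k)


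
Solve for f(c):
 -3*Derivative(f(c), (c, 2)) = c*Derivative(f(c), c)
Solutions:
 f(c) = C1 + C2*erf(sqrt(6)*c/6)


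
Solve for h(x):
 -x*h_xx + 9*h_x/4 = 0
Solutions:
 h(x) = C1 + C2*x^(13/4)


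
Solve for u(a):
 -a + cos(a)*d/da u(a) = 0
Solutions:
 u(a) = C1 + Integral(a/cos(a), a)


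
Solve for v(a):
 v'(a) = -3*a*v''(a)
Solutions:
 v(a) = C1 + C2*a^(2/3)


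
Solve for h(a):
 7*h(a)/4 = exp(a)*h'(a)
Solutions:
 h(a) = C1*exp(-7*exp(-a)/4)


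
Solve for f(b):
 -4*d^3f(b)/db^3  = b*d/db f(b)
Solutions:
 f(b) = C1 + Integral(C2*airyai(-2^(1/3)*b/2) + C3*airybi(-2^(1/3)*b/2), b)


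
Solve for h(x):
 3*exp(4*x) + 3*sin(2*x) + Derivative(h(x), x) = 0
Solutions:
 h(x) = C1 - 3*exp(4*x)/4 + 3*cos(2*x)/2


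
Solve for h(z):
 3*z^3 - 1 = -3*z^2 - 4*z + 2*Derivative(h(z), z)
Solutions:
 h(z) = C1 + 3*z^4/8 + z^3/2 + z^2 - z/2


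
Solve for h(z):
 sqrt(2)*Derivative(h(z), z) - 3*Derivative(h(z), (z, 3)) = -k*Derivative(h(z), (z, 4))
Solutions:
 h(z) = C1 + C2*exp(z*(-(sqrt(((sqrt(2) - 2/k^2)^2 - 4/k^4)/k^2)/2 + sqrt(2)/(2*k) - 1/k^3)^(1/3) + 1/k - 1/(k^2*(sqrt(((sqrt(2) - 2/k^2)^2 - 4/k^4)/k^2)/2 + sqrt(2)/(2*k) - 1/k^3)^(1/3)))) + C3*exp(z*((sqrt(((sqrt(2) - 2/k^2)^2 - 4/k^4)/k^2)/2 + sqrt(2)/(2*k) - 1/k^3)^(1/3)/2 - sqrt(3)*I*(sqrt(((sqrt(2) - 2/k^2)^2 - 4/k^4)/k^2)/2 + sqrt(2)/(2*k) - 1/k^3)^(1/3)/2 + 1/k - 2/(k^2*(-1 + sqrt(3)*I)*(sqrt(((sqrt(2) - 2/k^2)^2 - 4/k^4)/k^2)/2 + sqrt(2)/(2*k) - 1/k^3)^(1/3)))) + C4*exp(z*((sqrt(((sqrt(2) - 2/k^2)^2 - 4/k^4)/k^2)/2 + sqrt(2)/(2*k) - 1/k^3)^(1/3)/2 + sqrt(3)*I*(sqrt(((sqrt(2) - 2/k^2)^2 - 4/k^4)/k^2)/2 + sqrt(2)/(2*k) - 1/k^3)^(1/3)/2 + 1/k + 2/(k^2*(1 + sqrt(3)*I)*(sqrt(((sqrt(2) - 2/k^2)^2 - 4/k^4)/k^2)/2 + sqrt(2)/(2*k) - 1/k^3)^(1/3))))


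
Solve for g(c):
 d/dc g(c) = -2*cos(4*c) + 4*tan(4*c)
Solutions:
 g(c) = C1 - log(cos(4*c)) - sin(4*c)/2


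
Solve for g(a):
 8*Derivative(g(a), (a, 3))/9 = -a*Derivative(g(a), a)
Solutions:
 g(a) = C1 + Integral(C2*airyai(-3^(2/3)*a/2) + C3*airybi(-3^(2/3)*a/2), a)


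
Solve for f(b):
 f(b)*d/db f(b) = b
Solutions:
 f(b) = -sqrt(C1 + b^2)
 f(b) = sqrt(C1 + b^2)


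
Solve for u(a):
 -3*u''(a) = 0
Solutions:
 u(a) = C1 + C2*a


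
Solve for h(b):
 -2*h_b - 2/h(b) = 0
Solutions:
 h(b) = -sqrt(C1 - 2*b)
 h(b) = sqrt(C1 - 2*b)


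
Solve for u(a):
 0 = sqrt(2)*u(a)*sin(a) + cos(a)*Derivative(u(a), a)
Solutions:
 u(a) = C1*cos(a)^(sqrt(2))


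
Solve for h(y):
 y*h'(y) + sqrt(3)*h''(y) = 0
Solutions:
 h(y) = C1 + C2*erf(sqrt(2)*3^(3/4)*y/6)


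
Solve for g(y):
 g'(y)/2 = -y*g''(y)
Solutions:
 g(y) = C1 + C2*sqrt(y)


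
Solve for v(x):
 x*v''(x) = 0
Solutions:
 v(x) = C1 + C2*x


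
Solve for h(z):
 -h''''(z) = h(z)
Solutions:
 h(z) = (C1*sin(sqrt(2)*z/2) + C2*cos(sqrt(2)*z/2))*exp(-sqrt(2)*z/2) + (C3*sin(sqrt(2)*z/2) + C4*cos(sqrt(2)*z/2))*exp(sqrt(2)*z/2)


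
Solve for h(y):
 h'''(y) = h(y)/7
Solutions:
 h(y) = C3*exp(7^(2/3)*y/7) + (C1*sin(sqrt(3)*7^(2/3)*y/14) + C2*cos(sqrt(3)*7^(2/3)*y/14))*exp(-7^(2/3)*y/14)


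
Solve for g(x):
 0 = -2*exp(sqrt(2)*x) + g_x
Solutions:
 g(x) = C1 + sqrt(2)*exp(sqrt(2)*x)


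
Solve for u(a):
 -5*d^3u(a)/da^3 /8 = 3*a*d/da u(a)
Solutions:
 u(a) = C1 + Integral(C2*airyai(-2*3^(1/3)*5^(2/3)*a/5) + C3*airybi(-2*3^(1/3)*5^(2/3)*a/5), a)


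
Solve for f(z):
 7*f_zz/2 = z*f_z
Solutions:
 f(z) = C1 + C2*erfi(sqrt(7)*z/7)


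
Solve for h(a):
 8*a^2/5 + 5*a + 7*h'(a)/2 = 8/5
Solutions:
 h(a) = C1 - 16*a^3/105 - 5*a^2/7 + 16*a/35


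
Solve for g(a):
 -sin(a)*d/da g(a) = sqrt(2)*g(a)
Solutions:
 g(a) = C1*(cos(a) + 1)^(sqrt(2)/2)/(cos(a) - 1)^(sqrt(2)/2)


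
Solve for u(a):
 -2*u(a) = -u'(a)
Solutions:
 u(a) = C1*exp(2*a)


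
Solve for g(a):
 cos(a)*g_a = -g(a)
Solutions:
 g(a) = C1*sqrt(sin(a) - 1)/sqrt(sin(a) + 1)


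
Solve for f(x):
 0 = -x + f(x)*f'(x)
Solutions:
 f(x) = -sqrt(C1 + x^2)
 f(x) = sqrt(C1 + x^2)


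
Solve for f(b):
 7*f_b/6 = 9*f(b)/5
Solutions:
 f(b) = C1*exp(54*b/35)


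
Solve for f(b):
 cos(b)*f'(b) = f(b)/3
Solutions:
 f(b) = C1*(sin(b) + 1)^(1/6)/(sin(b) - 1)^(1/6)


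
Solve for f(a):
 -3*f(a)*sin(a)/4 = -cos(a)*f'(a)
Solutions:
 f(a) = C1/cos(a)^(3/4)


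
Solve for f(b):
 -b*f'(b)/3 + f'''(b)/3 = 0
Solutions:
 f(b) = C1 + Integral(C2*airyai(b) + C3*airybi(b), b)


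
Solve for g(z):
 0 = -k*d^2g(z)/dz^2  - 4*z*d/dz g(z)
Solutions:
 g(z) = C1 + C2*sqrt(k)*erf(sqrt(2)*z*sqrt(1/k))


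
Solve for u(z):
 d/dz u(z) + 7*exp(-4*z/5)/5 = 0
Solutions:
 u(z) = C1 + 7*exp(-4*z/5)/4


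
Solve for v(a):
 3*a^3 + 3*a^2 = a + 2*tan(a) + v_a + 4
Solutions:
 v(a) = C1 + 3*a^4/4 + a^3 - a^2/2 - 4*a + 2*log(cos(a))


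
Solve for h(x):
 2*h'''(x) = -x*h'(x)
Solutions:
 h(x) = C1 + Integral(C2*airyai(-2^(2/3)*x/2) + C3*airybi(-2^(2/3)*x/2), x)


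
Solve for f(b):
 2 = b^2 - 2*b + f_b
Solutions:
 f(b) = C1 - b^3/3 + b^2 + 2*b


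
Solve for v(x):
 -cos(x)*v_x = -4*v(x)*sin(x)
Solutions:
 v(x) = C1/cos(x)^4


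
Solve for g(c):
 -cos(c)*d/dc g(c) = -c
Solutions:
 g(c) = C1 + Integral(c/cos(c), c)


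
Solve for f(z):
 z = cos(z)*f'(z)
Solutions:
 f(z) = C1 + Integral(z/cos(z), z)


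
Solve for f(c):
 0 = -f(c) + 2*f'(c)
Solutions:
 f(c) = C1*exp(c/2)


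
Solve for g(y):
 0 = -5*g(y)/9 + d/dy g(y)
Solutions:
 g(y) = C1*exp(5*y/9)


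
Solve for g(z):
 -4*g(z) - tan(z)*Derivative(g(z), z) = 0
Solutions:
 g(z) = C1/sin(z)^4


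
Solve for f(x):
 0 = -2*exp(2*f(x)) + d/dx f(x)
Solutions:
 f(x) = log(-sqrt(-1/(C1 + 2*x))) - log(2)/2
 f(x) = log(-1/(C1 + 2*x))/2 - log(2)/2


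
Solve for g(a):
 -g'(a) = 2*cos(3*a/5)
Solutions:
 g(a) = C1 - 10*sin(3*a/5)/3


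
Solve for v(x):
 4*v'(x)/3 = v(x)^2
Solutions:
 v(x) = -4/(C1 + 3*x)


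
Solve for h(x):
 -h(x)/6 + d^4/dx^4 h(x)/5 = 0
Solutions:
 h(x) = C1*exp(-5^(1/4)*6^(3/4)*x/6) + C2*exp(5^(1/4)*6^(3/4)*x/6) + C3*sin(5^(1/4)*6^(3/4)*x/6) + C4*cos(5^(1/4)*6^(3/4)*x/6)


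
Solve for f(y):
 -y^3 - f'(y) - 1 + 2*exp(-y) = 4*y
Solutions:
 f(y) = C1 - y^4/4 - 2*y^2 - y - 2*exp(-y)


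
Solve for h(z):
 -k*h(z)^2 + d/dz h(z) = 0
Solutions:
 h(z) = -1/(C1 + k*z)


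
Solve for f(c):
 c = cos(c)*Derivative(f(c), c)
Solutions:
 f(c) = C1 + Integral(c/cos(c), c)


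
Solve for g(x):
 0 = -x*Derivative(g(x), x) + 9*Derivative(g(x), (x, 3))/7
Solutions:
 g(x) = C1 + Integral(C2*airyai(21^(1/3)*x/3) + C3*airybi(21^(1/3)*x/3), x)


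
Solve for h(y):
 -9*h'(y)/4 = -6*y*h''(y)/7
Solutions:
 h(y) = C1 + C2*y^(29/8)


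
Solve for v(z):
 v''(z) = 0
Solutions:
 v(z) = C1 + C2*z


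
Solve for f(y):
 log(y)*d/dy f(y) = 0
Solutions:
 f(y) = C1


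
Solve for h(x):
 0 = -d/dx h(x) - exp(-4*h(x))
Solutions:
 h(x) = log(-I*(C1 - 4*x)^(1/4))
 h(x) = log(I*(C1 - 4*x)^(1/4))
 h(x) = log(-(C1 - 4*x)^(1/4))
 h(x) = log(C1 - 4*x)/4


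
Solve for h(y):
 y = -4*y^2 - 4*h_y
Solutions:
 h(y) = C1 - y^3/3 - y^2/8


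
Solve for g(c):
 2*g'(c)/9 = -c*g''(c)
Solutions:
 g(c) = C1 + C2*c^(7/9)


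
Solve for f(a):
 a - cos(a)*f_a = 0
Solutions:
 f(a) = C1 + Integral(a/cos(a), a)


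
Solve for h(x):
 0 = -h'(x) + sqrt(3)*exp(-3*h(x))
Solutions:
 h(x) = log(C1 + 3*sqrt(3)*x)/3
 h(x) = log((-3^(1/3) - 3^(5/6)*I)*(C1 + sqrt(3)*x)^(1/3)/2)
 h(x) = log((-3^(1/3) + 3^(5/6)*I)*(C1 + sqrt(3)*x)^(1/3)/2)


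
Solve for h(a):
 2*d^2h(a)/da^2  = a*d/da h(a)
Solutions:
 h(a) = C1 + C2*erfi(a/2)


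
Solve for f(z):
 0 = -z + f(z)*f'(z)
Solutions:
 f(z) = -sqrt(C1 + z^2)
 f(z) = sqrt(C1 + z^2)


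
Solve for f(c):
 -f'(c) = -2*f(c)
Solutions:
 f(c) = C1*exp(2*c)


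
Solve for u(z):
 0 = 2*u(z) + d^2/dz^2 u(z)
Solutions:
 u(z) = C1*sin(sqrt(2)*z) + C2*cos(sqrt(2)*z)


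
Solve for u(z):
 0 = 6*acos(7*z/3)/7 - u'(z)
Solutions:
 u(z) = C1 + 6*z*acos(7*z/3)/7 - 6*sqrt(9 - 49*z^2)/49


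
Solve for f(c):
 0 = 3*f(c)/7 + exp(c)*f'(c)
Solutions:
 f(c) = C1*exp(3*exp(-c)/7)


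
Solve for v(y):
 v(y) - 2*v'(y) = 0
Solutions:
 v(y) = C1*exp(y/2)


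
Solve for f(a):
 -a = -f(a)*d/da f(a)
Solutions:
 f(a) = -sqrt(C1 + a^2)
 f(a) = sqrt(C1 + a^2)


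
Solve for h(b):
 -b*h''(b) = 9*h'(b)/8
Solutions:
 h(b) = C1 + C2/b^(1/8)


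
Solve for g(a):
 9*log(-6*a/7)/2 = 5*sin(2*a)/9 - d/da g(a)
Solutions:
 g(a) = C1 - 9*a*log(-a)/2 - 5*a*log(6) + a*log(42)/2 + 9*a/2 + 4*a*log(7) - 5*cos(2*a)/18


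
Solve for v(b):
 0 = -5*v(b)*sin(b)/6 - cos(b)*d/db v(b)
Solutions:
 v(b) = C1*cos(b)^(5/6)


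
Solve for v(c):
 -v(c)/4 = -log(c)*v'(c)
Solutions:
 v(c) = C1*exp(li(c)/4)


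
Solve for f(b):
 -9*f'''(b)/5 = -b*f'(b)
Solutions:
 f(b) = C1 + Integral(C2*airyai(15^(1/3)*b/3) + C3*airybi(15^(1/3)*b/3), b)


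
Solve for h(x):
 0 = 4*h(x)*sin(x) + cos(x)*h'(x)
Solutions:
 h(x) = C1*cos(x)^4


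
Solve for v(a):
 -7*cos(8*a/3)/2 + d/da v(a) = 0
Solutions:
 v(a) = C1 + 21*sin(8*a/3)/16


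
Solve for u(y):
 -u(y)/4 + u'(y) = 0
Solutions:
 u(y) = C1*exp(y/4)


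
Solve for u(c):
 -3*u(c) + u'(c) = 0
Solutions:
 u(c) = C1*exp(3*c)


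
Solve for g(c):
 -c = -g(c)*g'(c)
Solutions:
 g(c) = -sqrt(C1 + c^2)
 g(c) = sqrt(C1 + c^2)


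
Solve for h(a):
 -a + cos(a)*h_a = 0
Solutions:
 h(a) = C1 + Integral(a/cos(a), a)


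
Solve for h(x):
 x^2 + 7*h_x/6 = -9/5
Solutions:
 h(x) = C1 - 2*x^3/7 - 54*x/35


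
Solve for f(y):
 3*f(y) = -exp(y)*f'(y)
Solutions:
 f(y) = C1*exp(3*exp(-y))


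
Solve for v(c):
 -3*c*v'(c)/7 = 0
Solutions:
 v(c) = C1


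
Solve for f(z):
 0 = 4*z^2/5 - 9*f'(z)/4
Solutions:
 f(z) = C1 + 16*z^3/135


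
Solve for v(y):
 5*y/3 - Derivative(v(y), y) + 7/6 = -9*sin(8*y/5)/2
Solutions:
 v(y) = C1 + 5*y^2/6 + 7*y/6 - 45*cos(8*y/5)/16


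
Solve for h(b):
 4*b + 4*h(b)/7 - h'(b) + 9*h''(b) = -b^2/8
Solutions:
 h(b) = -7*b^2/32 - 497*b/64 + (C1*sin(sqrt(959)*b/126) + C2*cos(sqrt(959)*b/126))*exp(b/18) - 1715/256


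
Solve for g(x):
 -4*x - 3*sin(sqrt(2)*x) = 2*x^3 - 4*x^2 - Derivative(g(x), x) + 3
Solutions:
 g(x) = C1 + x^4/2 - 4*x^3/3 + 2*x^2 + 3*x - 3*sqrt(2)*cos(sqrt(2)*x)/2


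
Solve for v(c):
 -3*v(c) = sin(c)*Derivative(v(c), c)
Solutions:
 v(c) = C1*(cos(c) + 1)^(3/2)/(cos(c) - 1)^(3/2)


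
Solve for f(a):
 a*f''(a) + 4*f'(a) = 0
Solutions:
 f(a) = C1 + C2/a^3


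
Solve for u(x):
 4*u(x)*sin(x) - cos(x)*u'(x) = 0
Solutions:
 u(x) = C1/cos(x)^4


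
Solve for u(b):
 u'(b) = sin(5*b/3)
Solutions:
 u(b) = C1 - 3*cos(5*b/3)/5


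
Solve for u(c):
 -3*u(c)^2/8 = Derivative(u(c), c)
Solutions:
 u(c) = 8/(C1 + 3*c)


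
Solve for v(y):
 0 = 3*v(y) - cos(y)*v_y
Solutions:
 v(y) = C1*(sin(y) + 1)^(3/2)/(sin(y) - 1)^(3/2)


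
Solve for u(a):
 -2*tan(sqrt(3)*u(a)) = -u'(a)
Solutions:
 u(a) = sqrt(3)*(pi - asin(C1*exp(2*sqrt(3)*a)))/3
 u(a) = sqrt(3)*asin(C1*exp(2*sqrt(3)*a))/3


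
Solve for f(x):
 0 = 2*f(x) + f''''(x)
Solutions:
 f(x) = (C1*sin(2^(3/4)*x/2) + C2*cos(2^(3/4)*x/2))*exp(-2^(3/4)*x/2) + (C3*sin(2^(3/4)*x/2) + C4*cos(2^(3/4)*x/2))*exp(2^(3/4)*x/2)


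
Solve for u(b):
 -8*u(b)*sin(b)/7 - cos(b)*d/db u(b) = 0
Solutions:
 u(b) = C1*cos(b)^(8/7)


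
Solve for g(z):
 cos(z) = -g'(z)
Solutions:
 g(z) = C1 - sin(z)


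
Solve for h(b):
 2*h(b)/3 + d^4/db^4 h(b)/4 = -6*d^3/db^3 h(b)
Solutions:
 h(b) = C1*exp(b*(-6 + sqrt(2^(2/3)/(9*(sqrt(26242)/27 + 6)^(1/3)) + 2^(1/3)*(sqrt(26242)/27 + 6)^(1/3) + 36)))*sin(b*sqrt(-288 + 16/(9*(16*sqrt(26242)/27 + 96)^(1/3)) + 2*(16*sqrt(26242)/27 + 96)^(1/3) + 3456/sqrt(16/(9*(16*sqrt(26242)/27 + 96)^(1/3)) + 2*(16*sqrt(26242)/27 + 96)^(1/3) + 144))/2) + C2*exp(b*(-6 + sqrt(2^(2/3)/(9*(sqrt(26242)/27 + 6)^(1/3)) + 2^(1/3)*(sqrt(26242)/27 + 6)^(1/3) + 36)))*cos(b*sqrt(-288 + 16/(9*(16*sqrt(26242)/27 + 96)^(1/3)) + 2*(16*sqrt(26242)/27 + 96)^(1/3) + 3456/sqrt(16/(9*(16*sqrt(26242)/27 + 96)^(1/3)) + 2*(16*sqrt(26242)/27 + 96)^(1/3) + 144))/2) + C3*exp(-b*(6 + sqrt(2^(2/3)/(9*(sqrt(26242)/27 + 6)^(1/3)) + 2^(1/3)*(sqrt(26242)/27 + 6)^(1/3) + 36) + sqrt(-2^(1/3)*(sqrt(26242)/27 + 6)^(1/3) - 2^(2/3)/(9*(sqrt(26242)/27 + 6)^(1/3)) + 432/sqrt(2^(2/3)/(9*(sqrt(26242)/27 + 6)^(1/3)) + 2^(1/3)*(sqrt(26242)/27 + 6)^(1/3) + 36) + 72))) + C4*exp(b*(-sqrt(2^(2/3)/(9*(sqrt(26242)/27 + 6)^(1/3)) + 2^(1/3)*(sqrt(26242)/27 + 6)^(1/3) + 36) - 6 + sqrt(-2^(1/3)*(sqrt(26242)/27 + 6)^(1/3) - 2^(2/3)/(9*(sqrt(26242)/27 + 6)^(1/3)) + 432/sqrt(2^(2/3)/(9*(sqrt(26242)/27 + 6)^(1/3)) + 2^(1/3)*(sqrt(26242)/27 + 6)^(1/3) + 36) + 72)))


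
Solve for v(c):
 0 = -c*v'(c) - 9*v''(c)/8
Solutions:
 v(c) = C1 + C2*erf(2*c/3)


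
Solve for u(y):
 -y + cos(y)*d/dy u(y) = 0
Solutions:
 u(y) = C1 + Integral(y/cos(y), y)


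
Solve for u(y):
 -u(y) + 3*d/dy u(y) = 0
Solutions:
 u(y) = C1*exp(y/3)


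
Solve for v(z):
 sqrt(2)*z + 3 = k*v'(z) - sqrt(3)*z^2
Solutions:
 v(z) = C1 + sqrt(3)*z^3/(3*k) + sqrt(2)*z^2/(2*k) + 3*z/k


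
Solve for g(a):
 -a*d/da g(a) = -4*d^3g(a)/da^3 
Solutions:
 g(a) = C1 + Integral(C2*airyai(2^(1/3)*a/2) + C3*airybi(2^(1/3)*a/2), a)


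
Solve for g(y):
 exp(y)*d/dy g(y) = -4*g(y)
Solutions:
 g(y) = C1*exp(4*exp(-y))


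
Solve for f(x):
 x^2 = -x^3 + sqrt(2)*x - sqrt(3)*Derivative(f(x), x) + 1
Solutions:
 f(x) = C1 - sqrt(3)*x^4/12 - sqrt(3)*x^3/9 + sqrt(6)*x^2/6 + sqrt(3)*x/3


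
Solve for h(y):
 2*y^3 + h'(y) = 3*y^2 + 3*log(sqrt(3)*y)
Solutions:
 h(y) = C1 - y^4/2 + y^3 + 3*y*log(y) - 3*y + 3*y*log(3)/2


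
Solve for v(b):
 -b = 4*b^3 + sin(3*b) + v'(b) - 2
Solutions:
 v(b) = C1 - b^4 - b^2/2 + 2*b + cos(3*b)/3


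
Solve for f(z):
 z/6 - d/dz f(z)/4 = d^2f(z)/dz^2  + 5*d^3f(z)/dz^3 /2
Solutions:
 f(z) = C1 + z^2/3 - 8*z/3 + (C2*sin(sqrt(6)*z/10) + C3*cos(sqrt(6)*z/10))*exp(-z/5)


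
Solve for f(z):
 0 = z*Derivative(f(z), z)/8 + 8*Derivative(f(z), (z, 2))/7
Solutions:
 f(z) = C1 + C2*erf(sqrt(14)*z/16)


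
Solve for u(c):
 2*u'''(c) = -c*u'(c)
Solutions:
 u(c) = C1 + Integral(C2*airyai(-2^(2/3)*c/2) + C3*airybi(-2^(2/3)*c/2), c)


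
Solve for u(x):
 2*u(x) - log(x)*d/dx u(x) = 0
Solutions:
 u(x) = C1*exp(2*li(x))


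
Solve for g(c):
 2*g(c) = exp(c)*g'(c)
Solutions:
 g(c) = C1*exp(-2*exp(-c))


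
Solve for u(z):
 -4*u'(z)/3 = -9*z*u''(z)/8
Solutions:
 u(z) = C1 + C2*z^(59/27)


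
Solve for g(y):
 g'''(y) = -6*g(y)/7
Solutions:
 g(y) = C3*exp(-6^(1/3)*7^(2/3)*y/7) + (C1*sin(2^(1/3)*3^(5/6)*7^(2/3)*y/14) + C2*cos(2^(1/3)*3^(5/6)*7^(2/3)*y/14))*exp(6^(1/3)*7^(2/3)*y/14)


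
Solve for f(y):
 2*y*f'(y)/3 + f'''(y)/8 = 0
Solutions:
 f(y) = C1 + Integral(C2*airyai(-2*2^(1/3)*3^(2/3)*y/3) + C3*airybi(-2*2^(1/3)*3^(2/3)*y/3), y)


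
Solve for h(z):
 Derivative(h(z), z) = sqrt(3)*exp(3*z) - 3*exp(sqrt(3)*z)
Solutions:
 h(z) = C1 + sqrt(3)*exp(3*z)/3 - sqrt(3)*exp(sqrt(3)*z)


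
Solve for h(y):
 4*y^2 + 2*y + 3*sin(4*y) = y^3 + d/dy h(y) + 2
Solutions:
 h(y) = C1 - y^4/4 + 4*y^3/3 + y^2 - 2*y - 3*cos(4*y)/4


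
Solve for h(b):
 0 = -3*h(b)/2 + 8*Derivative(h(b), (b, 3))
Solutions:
 h(b) = C3*exp(2^(2/3)*3^(1/3)*b/4) + (C1*sin(2^(2/3)*3^(5/6)*b/8) + C2*cos(2^(2/3)*3^(5/6)*b/8))*exp(-2^(2/3)*3^(1/3)*b/8)


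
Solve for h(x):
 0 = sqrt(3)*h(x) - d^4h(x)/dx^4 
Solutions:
 h(x) = C1*exp(-3^(1/8)*x) + C2*exp(3^(1/8)*x) + C3*sin(3^(1/8)*x) + C4*cos(3^(1/8)*x)


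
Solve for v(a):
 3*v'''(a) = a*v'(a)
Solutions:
 v(a) = C1 + Integral(C2*airyai(3^(2/3)*a/3) + C3*airybi(3^(2/3)*a/3), a)


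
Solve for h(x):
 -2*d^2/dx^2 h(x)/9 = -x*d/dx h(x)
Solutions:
 h(x) = C1 + C2*erfi(3*x/2)


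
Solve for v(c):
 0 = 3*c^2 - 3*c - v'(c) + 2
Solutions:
 v(c) = C1 + c^3 - 3*c^2/2 + 2*c


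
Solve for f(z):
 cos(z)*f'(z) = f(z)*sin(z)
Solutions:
 f(z) = C1/cos(z)


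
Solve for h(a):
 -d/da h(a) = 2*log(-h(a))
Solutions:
 -li(-h(a)) = C1 - 2*a


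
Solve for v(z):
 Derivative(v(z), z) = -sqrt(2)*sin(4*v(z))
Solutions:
 v(z) = -acos((-C1 - exp(8*sqrt(2)*z))/(C1 - exp(8*sqrt(2)*z)))/4 + pi/2
 v(z) = acos((-C1 - exp(8*sqrt(2)*z))/(C1 - exp(8*sqrt(2)*z)))/4


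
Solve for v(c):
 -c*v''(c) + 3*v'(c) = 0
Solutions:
 v(c) = C1 + C2*c^4


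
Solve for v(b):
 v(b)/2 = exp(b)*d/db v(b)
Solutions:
 v(b) = C1*exp(-exp(-b)/2)


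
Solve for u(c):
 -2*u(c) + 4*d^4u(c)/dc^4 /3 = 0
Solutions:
 u(c) = C1*exp(-2^(3/4)*3^(1/4)*c/2) + C2*exp(2^(3/4)*3^(1/4)*c/2) + C3*sin(2^(3/4)*3^(1/4)*c/2) + C4*cos(2^(3/4)*3^(1/4)*c/2)
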